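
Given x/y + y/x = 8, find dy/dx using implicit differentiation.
Apply d/dx to both sides, remembering that y depends on x. Each occurrence of y therefore brings in a y' = dy/dx via the chain rule.

With F(x, y) equal to the left-hand side minus the right, differentiate F term by term:
  d/dx[x/y] = -x·y'/y^2 + 1/y
  d/dx[y/x] = y'/x - y/x^2
  d/dx[-8] = 0
Adding these up, d/dx[F] = 0 becomes
  (1/y - y/x^2) + (-x/y^2 + 1/x)·y' = 0,
so isolating y',
  dy/dx = -(1/y - y/x^2)/(-x/y^2 + 1/x)
        = -((x - y)(x + y)/(x^2y))/(-(x - y)(x + y)/(xy^2)) = y/x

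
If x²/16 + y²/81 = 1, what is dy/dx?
Take d/dx of both sides. Since y is implicitly a function of x, the chain rule attaches a y' = dy/dx factor whenever we differentiate through y.

Set F(x, y) = (left side) − (right side), so the curve is F = 0. Differentiating each term of F:
  d/dx[x^2/16] = x/8
  d/dx[y^2/81] = 2y·y'/81
  d/dx[-1] = 0

Collecting, the y'-free part is the partial derivative in x and the y' coefficient is the partial derivative in y:
  ∂F/∂x = x/8
  ∂F/∂y = 2y/81

so d/dx[F(x, y(x))] = ∂F/∂x + (∂F/∂y)·y' = 0. Rearranging,
  dy/dx = -(∂F/∂x)/(∂F/∂y) = -(x/8)/(2y/81) = -81x/(16y)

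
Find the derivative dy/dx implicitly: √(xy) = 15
Apply d/dx to both sides, remembering that y depends on x. Each occurrence of y therefore brings in a y' = dy/dx via the chain rule.

With F(x, y) equal to the left-hand side minus the right, differentiate F term by term:
  d/dx[√(xy)] = √(xy)(x·y'/2 + y/2)/(xy)
  d/dx[-15] = 0
Adding these up, d/dx[F] = 0 becomes
  (√(xy)/(2x)) + (√(xy)/(2y))·y' = 0,
so isolating y',
  dy/dx = -(√(xy)/(2x))/(√(xy)/(2y)) = -y/x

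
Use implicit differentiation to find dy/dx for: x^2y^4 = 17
Take d/dx of both sides. Since y is implicitly a function of x, the chain rule attaches a y' = dy/dx factor whenever we differentiate through y.

Set F(x, y) = (left side) − (right side), so the curve is F = 0. Differentiating each term of F:
  d/dx[x^2y^4] = 4x^2y^3·y' + 2xy^4
  d/dx[-17] = 0

Collecting, the y'-free part is the partial derivative in x and the y' coefficient is the partial derivative in y:
  ∂F/∂x = 2xy^4
  ∂F/∂y = 4x^2y^3

so d/dx[F(x, y(x))] = ∂F/∂x + (∂F/∂y)·y' = 0. Rearranging,
  dy/dx = -(∂F/∂x)/(∂F/∂y) = -(2xy^4)/(4x^2y^3) = -y/(2x)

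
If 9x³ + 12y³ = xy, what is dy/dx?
Differentiate both sides with respect to x, treating y as y(x). By the chain rule, any term containing y contributes a factor of y' = dy/dx when we differentiate it.

Move every term to one side and write the relation as F(x, y) = 0. Term by term,
  d/dx[9x^3] = 27x^2
  d/dx[-xy] = -x·y' - y
  d/dx[12y^3] = 36y^2·y'

The pieces without y' make up ∂F/∂x and the coefficient of y' is ∂F/∂y:
  ∂F/∂x = 27x^2 - y,
  ∂F/∂y = -x + 36y^2.

Since d/dx[F] = ∂F/∂x + (∂F/∂y)·y' = 0, solve for y':
  (∂F/∂y)·y' = -∂F/∂x
  dy/dx = -(∂F/∂x)/(∂F/∂y) = -(27x^2 - y)/(-x + 36y^2) = (27x^2 - y)/(x - 36y^2)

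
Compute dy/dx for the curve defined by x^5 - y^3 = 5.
Take d/dx of both sides. Since y is implicitly a function of x, the chain rule attaches a y' = dy/dx factor whenever we differentiate through y.

Set F(x, y) = (left side) − (right side), so the curve is F = 0. Differentiating each term of F:
  d/dx[x^5] = 5x^4
  d/dx[-y^3] = -3y^2·y'
  d/dx[-5] = 0

Collecting, the y'-free part is the partial derivative in x and the y' coefficient is the partial derivative in y:
  ∂F/∂x = 5x^4
  ∂F/∂y = -3y^2

so d/dx[F(x, y(x))] = ∂F/∂x + (∂F/∂y)·y' = 0. Rearranging,
  dy/dx = -(∂F/∂x)/(∂F/∂y) = -(5x^4)/(-3y^2) = 5x^4/(3y^2)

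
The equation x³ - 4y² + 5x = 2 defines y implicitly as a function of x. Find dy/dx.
Take d/dx of both sides. Since y is implicitly a function of x, the chain rule attaches a y' = dy/dx factor whenever we differentiate through y.

Set F(x, y) = (left side) − (right side), so the curve is F = 0. Differentiating each term of F:
  d/dx[x^3] = 3x^2
  d/dx[5x] = 5
  d/dx[-4y^2] = -8y·y'
  d/dx[-2] = 0

Collecting, the y'-free part is the partial derivative in x and the y' coefficient is the partial derivative in y:
  ∂F/∂x = 3x^2 + 5
  ∂F/∂y = -8y

so d/dx[F(x, y(x))] = ∂F/∂x + (∂F/∂y)·y' = 0. Rearranging,
  dy/dx = -(∂F/∂x)/(∂F/∂y) = -(3x^2 + 5)/(-8y) = (3x^2 + 5)/(8y)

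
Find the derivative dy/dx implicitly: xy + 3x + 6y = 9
Apply d/dx to both sides, remembering that y depends on x. Each occurrence of y therefore brings in a y' = dy/dx via the chain rule.

With F(x, y) equal to the left-hand side minus the right, differentiate F term by term:
  d/dx[xy] = x·y' + y
  d/dx[3x] = 3
  d/dx[6y] = 6·y'
  d/dx[-9] = 0
Adding these up, d/dx[F] = 0 becomes
  (y + 3) + (x + 6)·y' = 0,
so isolating y',
  dy/dx = -(y + 3)/(x + 6) = (-y - 3)/(x + 6)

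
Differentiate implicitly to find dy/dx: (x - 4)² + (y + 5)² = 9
Take d/dx of both sides. Since y is implicitly a function of x, the chain rule attaches a y' = dy/dx factor whenever we differentiate through y.

Set F(x, y) = (left side) − (right side), so the curve is F = 0. Differentiating each term of F:
  d/dx[(x - 4)^2] = 2x - 8
  d/dx[(y + 5)^2] = 2·y'(y + 5)
  d/dx[-9] = 0

Collecting, the y'-free part is the partial derivative in x and the y' coefficient is the partial derivative in y:
  ∂F/∂x = 2x - 8
  ∂F/∂y = 2y + 10

so d/dx[F(x, y(x))] = ∂F/∂x + (∂F/∂y)·y' = 0. Rearranging,
  dy/dx = -(∂F/∂x)/(∂F/∂y) = -(2x - 8)/(2y + 10) = (4 - x)/(y + 5)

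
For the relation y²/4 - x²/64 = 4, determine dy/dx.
Take d/dx of both sides. Since y is implicitly a function of x, the chain rule attaches a y' = dy/dx factor whenever we differentiate through y.

Set F(x, y) = (left side) − (right side), so the curve is F = 0. Differentiating each term of F:
  d/dx[-x^2/64] = -x/32
  d/dx[y^2/4] = y·y'/2
  d/dx[-4] = 0

Collecting, the y'-free part is the partial derivative in x and the y' coefficient is the partial derivative in y:
  ∂F/∂x = -x/32
  ∂F/∂y = y/2

so d/dx[F(x, y(x))] = ∂F/∂x + (∂F/∂y)·y' = 0. Rearranging,
  dy/dx = -(∂F/∂x)/(∂F/∂y) = -(-x/32)/(y/2) = x/(16y)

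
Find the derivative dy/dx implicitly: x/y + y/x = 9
Differentiate both sides with respect to x, treating y as y(x). By the chain rule, any term containing y contributes a factor of y' = dy/dx when we differentiate it.

Move every term to one side and write the relation as F(x, y) = 0. Term by term,
  d/dx[x/y] = -x·y'/y^2 + 1/y
  d/dx[y/x] = y'/x - y/x^2
  d/dx[-9] = 0

The pieces without y' make up ∂F/∂x and the coefficient of y' is ∂F/∂y:
  ∂F/∂x = 1/y - y/x^2,
  ∂F/∂y = -x/y^2 + 1/x.

Since d/dx[F] = ∂F/∂x + (∂F/∂y)·y' = 0, solve for y':
  (∂F/∂y)·y' = -∂F/∂x
  dy/dx = -(∂F/∂x)/(∂F/∂y) = -(1/y - y/x^2)/(-x/y^2 + 1/x)
        = -((x - y)(x + y)/(x^2y))/(-(x - y)(x + y)/(xy^2)) = y/x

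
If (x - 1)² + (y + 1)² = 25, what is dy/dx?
Take d/dx of both sides. Since y is implicitly a function of x, the chain rule attaches a y' = dy/dx factor whenever we differentiate through y.

Set F(x, y) = (left side) − (right side), so the curve is F = 0. Differentiating each term of F:
  d/dx[(x - 1)^2] = 2x - 2
  d/dx[(y + 1)^2] = 2·y'(y + 1)
  d/dx[-25] = 0

Collecting, the y'-free part is the partial derivative in x and the y' coefficient is the partial derivative in y:
  ∂F/∂x = 2x - 2
  ∂F/∂y = 2y + 2

so d/dx[F(x, y(x))] = ∂F/∂x + (∂F/∂y)·y' = 0. Rearranging,
  dy/dx = -(∂F/∂x)/(∂F/∂y) = -(2x - 2)/(2y + 2) = (1 - x)/(y + 1)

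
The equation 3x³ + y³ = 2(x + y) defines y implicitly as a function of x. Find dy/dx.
Take d/dx of both sides. Since y is implicitly a function of x, the chain rule attaches a y' = dy/dx factor whenever we differentiate through y.

Set F(x, y) = (left side) − (right side), so the curve is F = 0. Differentiating each term of F:
  d/dx[3x^3] = 9x^2
  d/dx[-2x] = -2
  d/dx[y^3] = 3y^2·y'
  d/dx[-2y] = -2·y'

Collecting, the y'-free part is the partial derivative in x and the y' coefficient is the partial derivative in y:
  ∂F/∂x = 9x^2 - 2
  ∂F/∂y = 3y^2 - 2

so d/dx[F(x, y(x))] = ∂F/∂x + (∂F/∂y)·y' = 0. Rearranging,
  dy/dx = -(∂F/∂x)/(∂F/∂y) = -(9x^2 - 2)/(3y^2 - 2) = (2 - 9x^2)/(3y^2 - 2)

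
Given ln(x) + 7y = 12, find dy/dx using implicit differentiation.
Apply d/dx to both sides, remembering that y depends on x. Each occurrence of y therefore brings in a y' = dy/dx via the chain rule.

With F(x, y) equal to the left-hand side minus the right, differentiate F term by term:
  d/dx[7y] = 7·y'
  d/dx[ln(x)] = 1/x
  d/dx[-12] = 0
Adding these up, d/dx[F] = 0 becomes
  (1/x) + (7)·y' = 0,
so isolating y',
  dy/dx = -(1/x)/(7) = -1/(7x)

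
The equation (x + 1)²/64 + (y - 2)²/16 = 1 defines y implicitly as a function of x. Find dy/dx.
Differentiate both sides with respect to x, treating y as y(x). By the chain rule, any term containing y contributes a factor of y' = dy/dx when we differentiate it.

Move every term to one side and write the relation as F(x, y) = 0. Term by term,
  d/dx[(x + 1)^2/64] = x/32 + 1/32
  d/dx[(y - 2)^2/16] = y'(y - 2)/8
  d/dx[-1] = 0

The pieces without y' make up ∂F/∂x and the coefficient of y' is ∂F/∂y:
  ∂F/∂x = x/32 + 1/32,
  ∂F/∂y = y/8 - 1/4.

Since d/dx[F] = ∂F/∂x + (∂F/∂y)·y' = 0, solve for y':
  (∂F/∂y)·y' = -∂F/∂x
  dy/dx = -(∂F/∂x)/(∂F/∂y) = -(x/32 + 1/32)/(y/8 - 1/4)
        = -((x + 1)/32)/((y - 2)/8) = (-x - 1)/(4(y - 2))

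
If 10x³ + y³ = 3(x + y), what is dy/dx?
Take d/dx of both sides. Since y is implicitly a function of x, the chain rule attaches a y' = dy/dx factor whenever we differentiate through y.

Set F(x, y) = (left side) − (right side), so the curve is F = 0. Differentiating each term of F:
  d/dx[10x^3] = 30x^2
  d/dx[-3x] = -3
  d/dx[y^3] = 3y^2·y'
  d/dx[-3y] = -3·y'

Collecting, the y'-free part is the partial derivative in x and the y' coefficient is the partial derivative in y:
  ∂F/∂x = 30x^2 - 3
  ∂F/∂y = 3y^2 - 3

so d/dx[F(x, y(x))] = ∂F/∂x + (∂F/∂y)·y' = 0. Rearranging,
  dy/dx = -(∂F/∂x)/(∂F/∂y) = -(30x^2 - 3)/(3y^2 - 3) = (1 - 10x^2)/(y^2 - 1)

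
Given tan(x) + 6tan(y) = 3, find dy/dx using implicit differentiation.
Apply d/dx to both sides, remembering that y depends on x. Each occurrence of y therefore brings in a y' = dy/dx via the chain rule.

With F(x, y) equal to the left-hand side minus the right, differentiate F term by term:
  d/dx[tan(x)] = tan(x)^2 + 1
  d/dx[6tan(y)] = 6·y'(tan(y)^2 + 1)
  d/dx[-3] = 0
Adding these up, d/dx[F] = 0 becomes
  (tan(x)^2 + 1) + (6tan(y)^2 + 6)·y' = 0,
so isolating y',
  dy/dx = -(tan(x)^2 + 1)/(6tan(y)^2 + 6) = -cos(y)^2/(6cos(x)^2)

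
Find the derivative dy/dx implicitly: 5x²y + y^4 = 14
Apply d/dx to both sides, remembering that y depends on x. Each occurrence of y therefore brings in a y' = dy/dx via the chain rule.

With F(x, y) equal to the left-hand side minus the right, differentiate F term by term:
  d/dx[5x^2y] = 5x^2·y' + 10xy
  d/dx[y^4] = 4y^3·y'
  d/dx[-14] = 0
Adding these up, d/dx[F] = 0 becomes
  (10xy) + (5x^2 + 4y^3)·y' = 0,
so isolating y',
  dy/dx = -(10xy)/(5x^2 + 4y^3) = -10xy/(5x^2 + 4y^3)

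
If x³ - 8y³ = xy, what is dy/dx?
Apply d/dx to both sides, remembering that y depends on x. Each occurrence of y therefore brings in a y' = dy/dx via the chain rule.

With F(x, y) equal to the left-hand side minus the right, differentiate F term by term:
  d/dx[x^3] = 3x^2
  d/dx[-xy] = -x·y' - y
  d/dx[-8y^3] = -24y^2·y'
Adding these up, d/dx[F] = 0 becomes
  (3x^2 - y) + (-x - 24y^2)·y' = 0,
so isolating y',
  dy/dx = -(3x^2 - y)/(-x - 24y^2) = (3x^2 - y)/(x + 24y^2)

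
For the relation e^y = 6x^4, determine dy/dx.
Apply d/dx to both sides, remembering that y depends on x. Each occurrence of y therefore brings in a y' = dy/dx via the chain rule.

With F(x, y) equal to the left-hand side minus the right, differentiate F term by term:
  d/dx[-6x^4] = -24x^3
  d/dx[e^(y)] = y'·e^(y)
Adding these up, d/dx[F] = 0 becomes
  (-24x^3) + (e^(y))·y' = 0,
so isolating y',
  dy/dx = -(-24x^3)/(e^(y)) = 24x^3e^(-y)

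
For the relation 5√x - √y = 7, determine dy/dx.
Differentiate the relation implicitly: treat y = y(x) and apply the chain rule, so every y-derivative picks up a y' = dy/dx factor.

With everything moved to the left-hand side, differentiate term by term:
  d/dx[5√(x)] = 5/(2√(x))
  d/dx[-√(y)] = -y'/(2√(y))
  d/dx[-7] = 0

Separating the contributions that come from x directly and those that come through y:
  without y':      5/(2√(x))
  multiplying y':  -1/(2√(y))

so (5/(2√(x))) + (-1/(2√(y)))·y' = 0, and therefore
  dy/dx = -(5/(2√(x)))/(-1/(2√(y))) = 5√(y)/√(x)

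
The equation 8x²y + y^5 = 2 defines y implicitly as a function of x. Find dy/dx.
Take d/dx of both sides. Since y is implicitly a function of x, the chain rule attaches a y' = dy/dx factor whenever we differentiate through y.

Set F(x, y) = (left side) − (right side), so the curve is F = 0. Differentiating each term of F:
  d/dx[8x^2y] = 8x^2·y' + 16xy
  d/dx[y^5] = 5y^4·y'
  d/dx[-2] = 0

Collecting, the y'-free part is the partial derivative in x and the y' coefficient is the partial derivative in y:
  ∂F/∂x = 16xy
  ∂F/∂y = 8x^2 + 5y^4

so d/dx[F(x, y(x))] = ∂F/∂x + (∂F/∂y)·y' = 0. Rearranging,
  dy/dx = -(∂F/∂x)/(∂F/∂y) = -(16xy)/(8x^2 + 5y^4) = -16xy/(8x^2 + 5y^4)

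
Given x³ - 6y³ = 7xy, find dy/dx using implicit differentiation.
Take d/dx of both sides. Since y is implicitly a function of x, the chain rule attaches a y' = dy/dx factor whenever we differentiate through y.

Set F(x, y) = (left side) − (right side), so the curve is F = 0. Differentiating each term of F:
  d/dx[x^3] = 3x^2
  d/dx[-7xy] = -7x·y' - 7y
  d/dx[-6y^3] = -18y^2·y'

Collecting, the y'-free part is the partial derivative in x and the y' coefficient is the partial derivative in y:
  ∂F/∂x = 3x^2 - 7y
  ∂F/∂y = -7x - 18y^2

so d/dx[F(x, y(x))] = ∂F/∂x + (∂F/∂y)·y' = 0. Rearranging,
  dy/dx = -(∂F/∂x)/(∂F/∂y) = -(3x^2 - 7y)/(-7x - 18y^2) = (3x^2 - 7y)/(7x + 18y^2)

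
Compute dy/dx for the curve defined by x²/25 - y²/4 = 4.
Differentiate both sides with respect to x, treating y as y(x). By the chain rule, any term containing y contributes a factor of y' = dy/dx when we differentiate it.

Move every term to one side and write the relation as F(x, y) = 0. Term by term,
  d/dx[x^2/25] = 2x/25
  d/dx[-y^2/4] = -y·y'/2
  d/dx[-4] = 0

The pieces without y' make up ∂F/∂x and the coefficient of y' is ∂F/∂y:
  ∂F/∂x = 2x/25,
  ∂F/∂y = -y/2.

Since d/dx[F] = ∂F/∂x + (∂F/∂y)·y' = 0, solve for y':
  (∂F/∂y)·y' = -∂F/∂x
  dy/dx = -(∂F/∂x)/(∂F/∂y) = -(2x/25)/(-y/2) = 4x/(25y)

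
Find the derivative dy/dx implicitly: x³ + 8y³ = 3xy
Take d/dx of both sides. Since y is implicitly a function of x, the chain rule attaches a y' = dy/dx factor whenever we differentiate through y.

Set F(x, y) = (left side) − (right side), so the curve is F = 0. Differentiating each term of F:
  d/dx[x^3] = 3x^2
  d/dx[-3xy] = -3x·y' - 3y
  d/dx[8y^3] = 24y^2·y'

Collecting, the y'-free part is the partial derivative in x and the y' coefficient is the partial derivative in y:
  ∂F/∂x = 3x^2 - 3y
  ∂F/∂y = -3x + 24y^2

so d/dx[F(x, y(x))] = ∂F/∂x + (∂F/∂y)·y' = 0. Rearranging,
  dy/dx = -(∂F/∂x)/(∂F/∂y) = -(3x^2 - 3y)/(-3x + 24y^2) = (x^2 - y)/(x - 8y^2)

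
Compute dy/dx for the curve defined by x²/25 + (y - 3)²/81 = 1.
Differentiate both sides with respect to x, treating y as y(x). By the chain rule, any term containing y contributes a factor of y' = dy/dx when we differentiate it.

Move every term to one side and write the relation as F(x, y) = 0. Term by term,
  d/dx[x^2/25] = 2x/25
  d/dx[(y - 3)^2/81] = 2·y'(y - 3)/81
  d/dx[-1] = 0

The pieces without y' make up ∂F/∂x and the coefficient of y' is ∂F/∂y:
  ∂F/∂x = 2x/25,
  ∂F/∂y = 2y/81 - 2/27.

Since d/dx[F] = ∂F/∂x + (∂F/∂y)·y' = 0, solve for y':
  (∂F/∂y)·y' = -∂F/∂x
  dy/dx = -(∂F/∂x)/(∂F/∂y) = -(2x/25)/(2y/81 - 2/27)
        = -(2x/25)/(2(y - 3)/81) = -81x/(25y - 75)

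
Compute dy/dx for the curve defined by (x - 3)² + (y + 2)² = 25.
Apply d/dx to both sides, remembering that y depends on x. Each occurrence of y therefore brings in a y' = dy/dx via the chain rule.

With F(x, y) equal to the left-hand side minus the right, differentiate F term by term:
  d/dx[(x - 3)^2] = 2x - 6
  d/dx[(y + 2)^2] = 2·y'(y + 2)
  d/dx[-25] = 0
Adding these up, d/dx[F] = 0 becomes
  (2x - 6) + (2y + 4)·y' = 0,
so isolating y',
  dy/dx = -(2x - 6)/(2y + 4) = (3 - x)/(y + 2)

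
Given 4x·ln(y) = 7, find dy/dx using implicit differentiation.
Differentiate the relation implicitly: treat y = y(x) and apply the chain rule, so every y-derivative picks up a y' = dy/dx factor.

With everything moved to the left-hand side, differentiate term by term:
  d/dx[4x·ln(y)] = 4x·y'/y + 4ln(y)
  d/dx[-7] = 0

Separating the contributions that come from x directly and those that come through y:
  without y':      4ln(y)
  multiplying y':  4x/y

so (4ln(y)) + (4x/y)·y' = 0, and therefore
  dy/dx = -(4ln(y))/(4x/y) = -y·ln(y)/x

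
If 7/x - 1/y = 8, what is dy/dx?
Apply d/dx to both sides, remembering that y depends on x. Each occurrence of y therefore brings in a y' = dy/dx via the chain rule.

With F(x, y) equal to the left-hand side minus the right, differentiate F term by term:
  d/dx[-1/y] = y'/y^2
  d/dx[7/x] = -7/x^2
  d/dx[-8] = 0
Adding these up, d/dx[F] = 0 becomes
  (-7/x^2) + (y^(-2))·y' = 0,
so isolating y',
  dy/dx = -(-7/x^2)/(y^(-2)) = 7y^2/x^2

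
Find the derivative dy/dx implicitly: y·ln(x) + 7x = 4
Take d/dx of both sides. Since y is implicitly a function of x, the chain rule attaches a y' = dy/dx factor whenever we differentiate through y.

Set F(x, y) = (left side) − (right side), so the curve is F = 0. Differentiating each term of F:
  d/dx[7x] = 7
  d/dx[y·ln(x)] = y'·ln(x) + y/x
  d/dx[-4] = 0

Collecting, the y'-free part is the partial derivative in x and the y' coefficient is the partial derivative in y:
  ∂F/∂x = 7 + y/x
  ∂F/∂y = ln(x)

so d/dx[F(x, y(x))] = ∂F/∂x + (∂F/∂y)·y' = 0. Rearranging,
  dy/dx = -(∂F/∂x)/(∂F/∂y) = -(7 + y/x)/(ln(x))
        = -((7x + y)/x)/(ln(x)) = (-7x - y)/(x·ln(x))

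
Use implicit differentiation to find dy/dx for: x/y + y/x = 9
Apply d/dx to both sides, remembering that y depends on x. Each occurrence of y therefore brings in a y' = dy/dx via the chain rule.

With F(x, y) equal to the left-hand side minus the right, differentiate F term by term:
  d/dx[x/y] = -x·y'/y^2 + 1/y
  d/dx[y/x] = y'/x - y/x^2
  d/dx[-9] = 0
Adding these up, d/dx[F] = 0 becomes
  (1/y - y/x^2) + (-x/y^2 + 1/x)·y' = 0,
so isolating y',
  dy/dx = -(1/y - y/x^2)/(-x/y^2 + 1/x)
        = -((x - y)(x + y)/(x^2y))/(-(x - y)(x + y)/(xy^2)) = y/x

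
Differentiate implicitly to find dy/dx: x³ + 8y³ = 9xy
Take d/dx of both sides. Since y is implicitly a function of x, the chain rule attaches a y' = dy/dx factor whenever we differentiate through y.

Set F(x, y) = (left side) − (right side), so the curve is F = 0. Differentiating each term of F:
  d/dx[x^3] = 3x^2
  d/dx[-9xy] = -9x·y' - 9y
  d/dx[8y^3] = 24y^2·y'

Collecting, the y'-free part is the partial derivative in x and the y' coefficient is the partial derivative in y:
  ∂F/∂x = 3x^2 - 9y
  ∂F/∂y = -9x + 24y^2

so d/dx[F(x, y(x))] = ∂F/∂x + (∂F/∂y)·y' = 0. Rearranging,
  dy/dx = -(∂F/∂x)/(∂F/∂y) = -(3x^2 - 9y)/(-9x + 24y^2) = (x^2 - 3y)/(3x - 8y^2)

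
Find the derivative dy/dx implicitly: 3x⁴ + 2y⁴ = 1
Apply d/dx to both sides, remembering that y depends on x. Each occurrence of y therefore brings in a y' = dy/dx via the chain rule.

With F(x, y) equal to the left-hand side minus the right, differentiate F term by term:
  d/dx[3x^4] = 12x^3
  d/dx[2y^4] = 8y^3·y'
  d/dx[-1] = 0
Adding these up, d/dx[F] = 0 becomes
  (12x^3) + (8y^3)·y' = 0,
so isolating y',
  dy/dx = -(12x^3)/(8y^3) = -3x^3/(2y^3)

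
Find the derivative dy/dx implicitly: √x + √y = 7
Apply d/dx to both sides, remembering that y depends on x. Each occurrence of y therefore brings in a y' = dy/dx via the chain rule.

With F(x, y) equal to the left-hand side minus the right, differentiate F term by term:
  d/dx[√(x)] = 1/(2√(x))
  d/dx[√(y)] = y'/(2√(y))
  d/dx[-7] = 0
Adding these up, d/dx[F] = 0 becomes
  (1/(2√(x))) + (1/(2√(y)))·y' = 0,
so isolating y',
  dy/dx = -(1/(2√(x)))/(1/(2√(y))) = -√(y)/√(x)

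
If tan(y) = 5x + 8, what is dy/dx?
Take d/dx of both sides. Since y is implicitly a function of x, the chain rule attaches a y' = dy/dx factor whenever we differentiate through y.

Set F(x, y) = (left side) − (right side), so the curve is F = 0. Differentiating each term of F:
  d/dx[-5x] = -5
  d/dx[tan(y)] = y'(tan(y)^2 + 1)
  d/dx[-8] = 0

Collecting, the y'-free part is the partial derivative in x and the y' coefficient is the partial derivative in y:
  ∂F/∂x = -5
  ∂F/∂y = tan(y)^2 + 1

so d/dx[F(x, y(x))] = ∂F/∂x + (∂F/∂y)·y' = 0. Rearranging,
  dy/dx = -(∂F/∂x)/(∂F/∂y) = -(-5)/(tan(y)^2 + 1) = 5cos(y)^2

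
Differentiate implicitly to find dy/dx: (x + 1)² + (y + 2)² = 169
Differentiate the relation implicitly: treat y = y(x) and apply the chain rule, so every y-derivative picks up a y' = dy/dx factor.

With everything moved to the left-hand side, differentiate term by term:
  d/dx[(x + 1)^2] = 2x + 2
  d/dx[(y + 2)^2] = 2·y'(y + 2)
  d/dx[-169] = 0

Separating the contributions that come from x directly and those that come through y:
  without y':      2x + 2
  multiplying y':  2y + 4

so (2x + 2) + (2y + 4)·y' = 0, and therefore
  dy/dx = -(2x + 2)/(2y + 4) = (-x - 1)/(y + 2)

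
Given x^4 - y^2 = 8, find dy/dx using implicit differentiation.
Differentiate the relation implicitly: treat y = y(x) and apply the chain rule, so every y-derivative picks up a y' = dy/dx factor.

With everything moved to the left-hand side, differentiate term by term:
  d/dx[x^4] = 4x^3
  d/dx[-y^2] = -2y·y'
  d/dx[-8] = 0

Separating the contributions that come from x directly and those that come through y:
  without y':      4x^3
  multiplying y':  -2y

so (4x^3) + (-2y)·y' = 0, and therefore
  dy/dx = -(4x^3)/(-2y) = 2x^3/y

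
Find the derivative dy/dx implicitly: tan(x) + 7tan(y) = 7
Differentiate both sides with respect to x, treating y as y(x). By the chain rule, any term containing y contributes a factor of y' = dy/dx when we differentiate it.

Move every term to one side and write the relation as F(x, y) = 0. Term by term,
  d/dx[tan(x)] = tan(x)^2 + 1
  d/dx[7tan(y)] = 7·y'(tan(y)^2 + 1)
  d/dx[-7] = 0

The pieces without y' make up ∂F/∂x and the coefficient of y' is ∂F/∂y:
  ∂F/∂x = tan(x)^2 + 1,
  ∂F/∂y = 7tan(y)^2 + 7.

Since d/dx[F] = ∂F/∂x + (∂F/∂y)·y' = 0, solve for y':
  (∂F/∂y)·y' = -∂F/∂x
  dy/dx = -(∂F/∂x)/(∂F/∂y) = -(tan(x)^2 + 1)/(7tan(y)^2 + 7) = -cos(y)^2/(7cos(x)^2)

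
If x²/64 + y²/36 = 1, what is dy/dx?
Apply d/dx to both sides, remembering that y depends on x. Each occurrence of y therefore brings in a y' = dy/dx via the chain rule.

With F(x, y) equal to the left-hand side minus the right, differentiate F term by term:
  d/dx[x^2/64] = x/32
  d/dx[y^2/36] = y·y'/18
  d/dx[-1] = 0
Adding these up, d/dx[F] = 0 becomes
  (x/32) + (y/18)·y' = 0,
so isolating y',
  dy/dx = -(x/32)/(y/18) = -9x/(16y)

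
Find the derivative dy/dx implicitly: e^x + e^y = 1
Differentiate the relation implicitly: treat y = y(x) and apply the chain rule, so every y-derivative picks up a y' = dy/dx factor.

With everything moved to the left-hand side, differentiate term by term:
  d/dx[e^(x)] = e^(x)
  d/dx[e^(y)] = y'·e^(y)
  d/dx[-1] = 0

Separating the contributions that come from x directly and those that come through y:
  without y':      e^(x)
  multiplying y':  e^(y)

so (e^(x)) + (e^(y))·y' = 0, and therefore
  dy/dx = -(e^(x))/(e^(y)) = -e^(x - y)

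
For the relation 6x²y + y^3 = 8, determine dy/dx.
Apply d/dx to both sides, remembering that y depends on x. Each occurrence of y therefore brings in a y' = dy/dx via the chain rule.

With F(x, y) equal to the left-hand side minus the right, differentiate F term by term:
  d/dx[6x^2y] = 6x^2·y' + 12xy
  d/dx[y^3] = 3y^2·y'
  d/dx[-8] = 0
Adding these up, d/dx[F] = 0 becomes
  (12xy) + (6x^2 + 3y^2)·y' = 0,
so isolating y',
  dy/dx = -(12xy)/(6x^2 + 3y^2) = -4xy/(2x^2 + y^2)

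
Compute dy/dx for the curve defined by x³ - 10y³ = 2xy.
Take d/dx of both sides. Since y is implicitly a function of x, the chain rule attaches a y' = dy/dx factor whenever we differentiate through y.

Set F(x, y) = (left side) − (right side), so the curve is F = 0. Differentiating each term of F:
  d/dx[x^3] = 3x^2
  d/dx[-2xy] = -2x·y' - 2y
  d/dx[-10y^3] = -30y^2·y'

Collecting, the y'-free part is the partial derivative in x and the y' coefficient is the partial derivative in y:
  ∂F/∂x = 3x^2 - 2y
  ∂F/∂y = -2x - 30y^2

so d/dx[F(x, y(x))] = ∂F/∂x + (∂F/∂y)·y' = 0. Rearranging,
  dy/dx = -(∂F/∂x)/(∂F/∂y) = -(3x^2 - 2y)/(-2x - 30y^2) = (3x^2/2 - y)/(x + 15y^2)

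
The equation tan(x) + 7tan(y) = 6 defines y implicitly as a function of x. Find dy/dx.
Differentiate the relation implicitly: treat y = y(x) and apply the chain rule, so every y-derivative picks up a y' = dy/dx factor.

With everything moved to the left-hand side, differentiate term by term:
  d/dx[tan(x)] = tan(x)^2 + 1
  d/dx[7tan(y)] = 7·y'(tan(y)^2 + 1)
  d/dx[-6] = 0

Separating the contributions that come from x directly and those that come through y:
  without y':      tan(x)^2 + 1
  multiplying y':  7tan(y)^2 + 7

so (tan(x)^2 + 1) + (7tan(y)^2 + 7)·y' = 0, and therefore
  dy/dx = -(tan(x)^2 + 1)/(7tan(y)^2 + 7) = -cos(y)^2/(7cos(x)^2)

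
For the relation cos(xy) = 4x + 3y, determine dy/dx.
Take d/dx of both sides. Since y is implicitly a function of x, the chain rule attaches a y' = dy/dx factor whenever we differentiate through y.

Set F(x, y) = (left side) − (right side), so the curve is F = 0. Differentiating each term of F:
  d/dx[-4x] = -4
  d/dx[-3y] = -3·y'
  d/dx[cos(xy)] = -(x·y' + y)·sin(xy)

Collecting, the y'-free part is the partial derivative in x and the y' coefficient is the partial derivative in y:
  ∂F/∂x = -y·sin(xy) - 4
  ∂F/∂y = -x·sin(xy) - 3

so d/dx[F(x, y(x))] = ∂F/∂x + (∂F/∂y)·y' = 0. Rearranging,
  dy/dx = -(∂F/∂x)/(∂F/∂y) = -(-y·sin(xy) - 4)/(-x·sin(xy) - 3) = -(y·sin(xy) + 4)/(x·sin(xy) + 3)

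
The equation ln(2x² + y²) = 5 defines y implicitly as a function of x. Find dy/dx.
Apply d/dx to both sides, remembering that y depends on x. Each occurrence of y therefore brings in a y' = dy/dx via the chain rule.

With F(x, y) equal to the left-hand side minus the right, differentiate F term by term:
  d/dx[ln(2x^2 + y^2)] = (4x + 2y·y')/(2x^2 + y^2)
  d/dx[-5] = 0
Adding these up, d/dx[F] = 0 becomes
  (4x/(2x^2 + y^2)) + (2y/(2x^2 + y^2))·y' = 0,
so isolating y',
  dy/dx = -(4x/(2x^2 + y^2))/(2y/(2x^2 + y^2)) = -2x/y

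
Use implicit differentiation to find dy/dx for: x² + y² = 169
Take d/dx of both sides. Since y is implicitly a function of x, the chain rule attaches a y' = dy/dx factor whenever we differentiate through y.

Set F(x, y) = (left side) − (right side), so the curve is F = 0. Differentiating each term of F:
  d/dx[x^2] = 2x
  d/dx[y^2] = 2y·y'
  d/dx[-169] = 0

Collecting, the y'-free part is the partial derivative in x and the y' coefficient is the partial derivative in y:
  ∂F/∂x = 2x
  ∂F/∂y = 2y

so d/dx[F(x, y(x))] = ∂F/∂x + (∂F/∂y)·y' = 0. Rearranging,
  dy/dx = -(∂F/∂x)/(∂F/∂y) = -(2x)/(2y) = -x/y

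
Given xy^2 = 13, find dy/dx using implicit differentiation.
Take d/dx of both sides. Since y is implicitly a function of x, the chain rule attaches a y' = dy/dx factor whenever we differentiate through y.

Set F(x, y) = (left side) − (right side), so the curve is F = 0. Differentiating each term of F:
  d/dx[xy^2] = 2xy·y' + y^2
  d/dx[-13] = 0

Collecting, the y'-free part is the partial derivative in x and the y' coefficient is the partial derivative in y:
  ∂F/∂x = y^2
  ∂F/∂y = 2xy

so d/dx[F(x, y(x))] = ∂F/∂x + (∂F/∂y)·y' = 0. Rearranging,
  dy/dx = -(∂F/∂x)/(∂F/∂y) = -(y^2)/(2xy) = -y/(2x)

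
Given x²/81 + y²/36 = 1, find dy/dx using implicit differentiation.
Differentiate both sides with respect to x, treating y as y(x). By the chain rule, any term containing y contributes a factor of y' = dy/dx when we differentiate it.

Move every term to one side and write the relation as F(x, y) = 0. Term by term,
  d/dx[x^2/81] = 2x/81
  d/dx[y^2/36] = y·y'/18
  d/dx[-1] = 0

The pieces without y' make up ∂F/∂x and the coefficient of y' is ∂F/∂y:
  ∂F/∂x = 2x/81,
  ∂F/∂y = y/18.

Since d/dx[F] = ∂F/∂x + (∂F/∂y)·y' = 0, solve for y':
  (∂F/∂y)·y' = -∂F/∂x
  dy/dx = -(∂F/∂x)/(∂F/∂y) = -(2x/81)/(y/18) = -4x/(9y)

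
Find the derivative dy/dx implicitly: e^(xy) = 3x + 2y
Apply d/dx to both sides, remembering that y depends on x. Each occurrence of y therefore brings in a y' = dy/dx via the chain rule.

With F(x, y) equal to the left-hand side minus the right, differentiate F term by term:
  d/dx[-3x] = -3
  d/dx[-2y] = -2·y'
  d/dx[e^(xy)] = (x·y' + y)·e^(xy)
Adding these up, d/dx[F] = 0 becomes
  (y·e^(xy) - 3) + (x·e^(xy) - 2)·y' = 0,
so isolating y',
  dy/dx = -(y·e^(xy) - 3)/(x·e^(xy) - 2) = (-y·e^(xy) + 3)/(x·e^(xy) - 2)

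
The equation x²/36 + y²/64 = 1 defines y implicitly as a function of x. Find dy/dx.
Differentiate both sides with respect to x, treating y as y(x). By the chain rule, any term containing y contributes a factor of y' = dy/dx when we differentiate it.

Move every term to one side and write the relation as F(x, y) = 0. Term by term,
  d/dx[x^2/36] = x/18
  d/dx[y^2/64] = y·y'/32
  d/dx[-1] = 0

The pieces without y' make up ∂F/∂x and the coefficient of y' is ∂F/∂y:
  ∂F/∂x = x/18,
  ∂F/∂y = y/32.

Since d/dx[F] = ∂F/∂x + (∂F/∂y)·y' = 0, solve for y':
  (∂F/∂y)·y' = -∂F/∂x
  dy/dx = -(∂F/∂x)/(∂F/∂y) = -(x/18)/(y/32) = -16x/(9y)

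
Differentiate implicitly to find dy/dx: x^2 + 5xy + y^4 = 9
Apply d/dx to both sides, remembering that y depends on x. Each occurrence of y therefore brings in a y' = dy/dx via the chain rule.

With F(x, y) equal to the left-hand side minus the right, differentiate F term by term:
  d/dx[x^2] = 2x
  d/dx[5xy] = 5x·y' + 5y
  d/dx[y^4] = 4y^3·y'
  d/dx[-9] = 0
Adding these up, d/dx[F] = 0 becomes
  (2x + 5y) + (5x + 4y^3)·y' = 0,
so isolating y',
  dy/dx = -(2x + 5y)/(5x + 4y^3) = (-2x - 5y)/(5x + 4y^3)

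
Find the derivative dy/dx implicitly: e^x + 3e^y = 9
Take d/dx of both sides. Since y is implicitly a function of x, the chain rule attaches a y' = dy/dx factor whenever we differentiate through y.

Set F(x, y) = (left side) − (right side), so the curve is F = 0. Differentiating each term of F:
  d/dx[e^(x)] = e^(x)
  d/dx[3e^(y)] = 3·y'·e^(y)
  d/dx[-9] = 0

Collecting, the y'-free part is the partial derivative in x and the y' coefficient is the partial derivative in y:
  ∂F/∂x = e^(x)
  ∂F/∂y = 3e^(y)

so d/dx[F(x, y(x))] = ∂F/∂x + (∂F/∂y)·y' = 0. Rearranging,
  dy/dx = -(∂F/∂x)/(∂F/∂y) = -(e^(x))/(3e^(y)) = -e^(x - y)/3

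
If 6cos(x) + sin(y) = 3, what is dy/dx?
Differentiate both sides with respect to x, treating y as y(x). By the chain rule, any term containing y contributes a factor of y' = dy/dx when we differentiate it.

Move every term to one side and write the relation as F(x, y) = 0. Term by term,
  d/dx[sin(y)] = y'·cos(y)
  d/dx[6cos(x)] = -6sin(x)
  d/dx[-3] = 0

The pieces without y' make up ∂F/∂x and the coefficient of y' is ∂F/∂y:
  ∂F/∂x = -6sin(x),
  ∂F/∂y = cos(y).

Since d/dx[F] = ∂F/∂x + (∂F/∂y)·y' = 0, solve for y':
  (∂F/∂y)·y' = -∂F/∂x
  dy/dx = -(∂F/∂x)/(∂F/∂y) = -(-6sin(x))/(cos(y)) = 6sin(x)/cos(y)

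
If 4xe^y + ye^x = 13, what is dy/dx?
Take d/dx of both sides. Since y is implicitly a function of x, the chain rule attaches a y' = dy/dx factor whenever we differentiate through y.

Set F(x, y) = (left side) − (right side), so the curve is F = 0. Differentiating each term of F:
  d/dx[4x·e^(y)] = 4x·y'·e^(y) + 4e^(y)
  d/dx[y·e^(x)] = y·e^(x) + y'·e^(x)
  d/dx[-13] = 0

Collecting, the y'-free part is the partial derivative in x and the y' coefficient is the partial derivative in y:
  ∂F/∂x = y·e^(x) + 4e^(y)
  ∂F/∂y = 4x·e^(y) + e^(x)

so d/dx[F(x, y(x))] = ∂F/∂x + (∂F/∂y)·y' = 0. Rearranging,
  dy/dx = -(∂F/∂x)/(∂F/∂y) = -(y·e^(x) + 4e^(y))/(4x·e^(y) + e^(x)) = (-y·e^(x) - 4e^(y))/(4x·e^(y) + e^(x))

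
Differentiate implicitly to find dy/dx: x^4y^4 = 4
Differentiate the relation implicitly: treat y = y(x) and apply the chain rule, so every y-derivative picks up a y' = dy/dx factor.

With everything moved to the left-hand side, differentiate term by term:
  d/dx[x^4y^4] = 4x^4y^3·y' + 4x^3y^4
  d/dx[-4] = 0

Separating the contributions that come from x directly and those that come through y:
  without y':      4x^3y^4
  multiplying y':  4x^4y^3

so (4x^3y^4) + (4x^4y^3)·y' = 0, and therefore
  dy/dx = -(4x^3y^4)/(4x^4y^3) = -y/x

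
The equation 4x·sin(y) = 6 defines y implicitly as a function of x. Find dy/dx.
Apply d/dx to both sides, remembering that y depends on x. Each occurrence of y therefore brings in a y' = dy/dx via the chain rule.

With F(x, y) equal to the left-hand side minus the right, differentiate F term by term:
  d/dx[4x·sin(y)] = 4x·y'·cos(y) + 4sin(y)
  d/dx[-6] = 0
Adding these up, d/dx[F] = 0 becomes
  (4sin(y)) + (4x·cos(y))·y' = 0,
so isolating y',
  dy/dx = -(4sin(y))/(4x·cos(y)) = -tan(y)/x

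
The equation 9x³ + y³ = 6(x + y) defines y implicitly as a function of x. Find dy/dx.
Differentiate the relation implicitly: treat y = y(x) and apply the chain rule, so every y-derivative picks up a y' = dy/dx factor.

With everything moved to the left-hand side, differentiate term by term:
  d/dx[9x^3] = 27x^2
  d/dx[-6x] = -6
  d/dx[y^3] = 3y^2·y'
  d/dx[-6y] = -6·y'

Separating the contributions that come from x directly and those that come through y:
  without y':      27x^2 - 6
  multiplying y':  3y^2 - 6

so (27x^2 - 6) + (3y^2 - 6)·y' = 0, and therefore
  dy/dx = -(27x^2 - 6)/(3y^2 - 6) = (2 - 9x^2)/(y^2 - 2)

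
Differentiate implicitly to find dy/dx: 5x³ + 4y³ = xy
Take d/dx of both sides. Since y is implicitly a function of x, the chain rule attaches a y' = dy/dx factor whenever we differentiate through y.

Set F(x, y) = (left side) − (right side), so the curve is F = 0. Differentiating each term of F:
  d/dx[5x^3] = 15x^2
  d/dx[-xy] = -x·y' - y
  d/dx[4y^3] = 12y^2·y'

Collecting, the y'-free part is the partial derivative in x and the y' coefficient is the partial derivative in y:
  ∂F/∂x = 15x^2 - y
  ∂F/∂y = -x + 12y^2

so d/dx[F(x, y(x))] = ∂F/∂x + (∂F/∂y)·y' = 0. Rearranging,
  dy/dx = -(∂F/∂x)/(∂F/∂y) = -(15x^2 - y)/(-x + 12y^2) = (15x^2 - y)/(x - 12y^2)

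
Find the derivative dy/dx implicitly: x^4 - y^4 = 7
Differentiate the relation implicitly: treat y = y(x) and apply the chain rule, so every y-derivative picks up a y' = dy/dx factor.

With everything moved to the left-hand side, differentiate term by term:
  d/dx[x^4] = 4x^3
  d/dx[-y^4] = -4y^3·y'
  d/dx[-7] = 0

Separating the contributions that come from x directly and those that come through y:
  without y':      4x^3
  multiplying y':  -4y^3

so (4x^3) + (-4y^3)·y' = 0, and therefore
  dy/dx = -(4x^3)/(-4y^3) = x^3/y^3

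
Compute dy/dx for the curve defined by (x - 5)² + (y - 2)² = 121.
Take d/dx of both sides. Since y is implicitly a function of x, the chain rule attaches a y' = dy/dx factor whenever we differentiate through y.

Set F(x, y) = (left side) − (right side), so the curve is F = 0. Differentiating each term of F:
  d/dx[(x - 5)^2] = 2x - 10
  d/dx[(y - 2)^2] = 2·y'(y - 2)
  d/dx[-121] = 0

Collecting, the y'-free part is the partial derivative in x and the y' coefficient is the partial derivative in y:
  ∂F/∂x = 2x - 10
  ∂F/∂y = 2y - 4

so d/dx[F(x, y(x))] = ∂F/∂x + (∂F/∂y)·y' = 0. Rearranging,
  dy/dx = -(∂F/∂x)/(∂F/∂y) = -(2x - 10)/(2y - 4) = (5 - x)/(y - 2)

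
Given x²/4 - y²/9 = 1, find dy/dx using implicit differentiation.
Apply d/dx to both sides, remembering that y depends on x. Each occurrence of y therefore brings in a y' = dy/dx via the chain rule.

With F(x, y) equal to the left-hand side minus the right, differentiate F term by term:
  d/dx[x^2/4] = x/2
  d/dx[-y^2/9] = -2y·y'/9
  d/dx[-1] = 0
Adding these up, d/dx[F] = 0 becomes
  (x/2) + (-2y/9)·y' = 0,
so isolating y',
  dy/dx = -(x/2)/(-2y/9) = 9x/(4y)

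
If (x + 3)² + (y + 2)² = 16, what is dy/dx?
Differentiate both sides with respect to x, treating y as y(x). By the chain rule, any term containing y contributes a factor of y' = dy/dx when we differentiate it.

Move every term to one side and write the relation as F(x, y) = 0. Term by term,
  d/dx[(x + 3)^2] = 2x + 6
  d/dx[(y + 2)^2] = 2·y'(y + 2)
  d/dx[-16] = 0

The pieces without y' make up ∂F/∂x and the coefficient of y' is ∂F/∂y:
  ∂F/∂x = 2x + 6,
  ∂F/∂y = 2y + 4.

Since d/dx[F] = ∂F/∂x + (∂F/∂y)·y' = 0, solve for y':
  (∂F/∂y)·y' = -∂F/∂x
  dy/dx = -(∂F/∂x)/(∂F/∂y) = -(2x + 6)/(2y + 4) = (-x - 3)/(y + 2)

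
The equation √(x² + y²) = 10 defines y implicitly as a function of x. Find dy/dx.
Take d/dx of both sides. Since y is implicitly a function of x, the chain rule attaches a y' = dy/dx factor whenever we differentiate through y.

Set F(x, y) = (left side) − (right side), so the curve is F = 0. Differentiating each term of F:
  d/dx[√(x^2 + y^2)] = (x + y·y')/√(x^2 + y^2)
  d/dx[-10] = 0

Collecting, the y'-free part is the partial derivative in x and the y' coefficient is the partial derivative in y:
  ∂F/∂x = x/√(x^2 + y^2)
  ∂F/∂y = y/√(x^2 + y^2)

so d/dx[F(x, y(x))] = ∂F/∂x + (∂F/∂y)·y' = 0. Rearranging,
  dy/dx = -(∂F/∂x)/(∂F/∂y) = -(x/√(x^2 + y^2))/(y/√(x^2 + y^2)) = -x/y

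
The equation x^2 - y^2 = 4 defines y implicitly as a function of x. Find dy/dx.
Apply d/dx to both sides, remembering that y depends on x. Each occurrence of y therefore brings in a y' = dy/dx via the chain rule.

With F(x, y) equal to the left-hand side minus the right, differentiate F term by term:
  d/dx[x^2] = 2x
  d/dx[-y^2] = -2y·y'
  d/dx[-4] = 0
Adding these up, d/dx[F] = 0 becomes
  (2x) + (-2y)·y' = 0,
so isolating y',
  dy/dx = -(2x)/(-2y) = x/y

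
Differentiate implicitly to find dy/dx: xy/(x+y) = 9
Differentiate both sides with respect to x, treating y as y(x). By the chain rule, any term containing y contributes a factor of y' = dy/dx when we differentiate it.

Move every term to one side and write the relation as F(x, y) = 0. Term by term,
  d/dx[xy/(x + y)] = xy(-y' - 1)/(x + y)^2 + x·y'/(x + y) + y/(x + y)
  d/dx[-9] = 0

The pieces without y' make up ∂F/∂x and the coefficient of y' is ∂F/∂y:
  ∂F/∂x = -xy/(x + y)^2 + y/(x + y),
  ∂F/∂y = -xy/(x + y)^2 + x/(x + y).

Since d/dx[F] = ∂F/∂x + (∂F/∂y)·y' = 0, solve for y':
  (∂F/∂y)·y' = -∂F/∂x
  dy/dx = -(∂F/∂x)/(∂F/∂y) = -(-xy/(x + y)^2 + y/(x + y))/(-xy/(x + y)^2 + x/(x + y))
        = -(y^2/(x + y)^2)/(x^2/(x + y)^2) = -y^2/x^2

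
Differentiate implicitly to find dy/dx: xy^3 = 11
Apply d/dx to both sides, remembering that y depends on x. Each occurrence of y therefore brings in a y' = dy/dx via the chain rule.

With F(x, y) equal to the left-hand side minus the right, differentiate F term by term:
  d/dx[xy^3] = 3xy^2·y' + y^3
  d/dx[-11] = 0
Adding these up, d/dx[F] = 0 becomes
  (y^3) + (3xy^2)·y' = 0,
so isolating y',
  dy/dx = -(y^3)/(3xy^2) = -y/(3x)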